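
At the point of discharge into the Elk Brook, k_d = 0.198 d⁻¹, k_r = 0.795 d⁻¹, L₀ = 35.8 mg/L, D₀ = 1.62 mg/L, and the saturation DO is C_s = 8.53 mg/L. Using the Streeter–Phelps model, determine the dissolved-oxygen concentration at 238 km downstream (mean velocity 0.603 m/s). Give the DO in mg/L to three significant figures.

Travel time t = x/v = 238 km / (0.603 m/s) = 238000 m / 0.603 m/s = 394700 s = 4.568 d.
k_d L₀/(k_r−k_d) = 0.198×35.8/(0.795−0.198) = 7.088/0.5970 = 11.87 mg/L.
e^(−k_d t) = e^(−0.198×4.568) = 0.4047; e^(−k_r t) = e^(−0.795×4.568) = 0.02647.
D = 11.87 × (0.4047 − 0.02647) + 1.62 × 0.02647 = 4.491 + 0.04288 = 4.534 mg/L.
DO = C_s − D = 8.53 − 4.534 = 3.996 mg/L.

DO ≈ 4.00 mg/L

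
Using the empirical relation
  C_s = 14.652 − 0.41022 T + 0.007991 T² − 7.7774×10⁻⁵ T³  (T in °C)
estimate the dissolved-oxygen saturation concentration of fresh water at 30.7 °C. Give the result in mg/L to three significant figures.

C_s ≈ 7.34 mg/L

C_s = 14.652 − 0.41022×30.7 + 0.007991×30.7² − 7.7774×10⁻⁵×30.7³ = 7.339 mg/L.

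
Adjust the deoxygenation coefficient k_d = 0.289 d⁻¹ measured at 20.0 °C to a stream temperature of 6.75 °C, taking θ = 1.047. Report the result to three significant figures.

k_d ≈ 0.157 d⁻¹

k_d(T₂) = k_d(T₁) · θ^(T₂−T₁) = 0.289 × 1.047^(6.75−20.0)
= 0.289 × 1.047^-13.2 = 0.289 × 0.5441 = 0.1573 d⁻¹.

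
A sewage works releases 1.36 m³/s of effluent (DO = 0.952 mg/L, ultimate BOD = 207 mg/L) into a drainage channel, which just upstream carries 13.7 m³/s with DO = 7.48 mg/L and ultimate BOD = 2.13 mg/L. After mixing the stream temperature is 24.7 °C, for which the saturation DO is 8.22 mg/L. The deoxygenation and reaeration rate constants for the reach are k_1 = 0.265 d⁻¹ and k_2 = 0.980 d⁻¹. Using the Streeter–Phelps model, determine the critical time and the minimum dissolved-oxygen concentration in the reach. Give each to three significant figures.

Mixed DO = (13.7×7.48 + 1.36×0.952)/(13.7+1.36) = 103.8/15.06 = 6.890 mg/L.
Mixed L₀ = (13.7×2.13 + 1.36×207)/(15.06) = 310.7/15.06 = 20.63 mg/L.
Initial deficit D₀ = C_s − DO₀ = 8.22 − 6.890 = 1.330 mg/L.
t_c = (1/0.7150) ln[(0.980/0.265)(1 − 1.330×0.7150/(0.265×20.63))] = 1.399 × ln(3.055) = 1.562 d.
D_c = (0.265/0.980) × 20.63 × e^(−0.265×1.562) = 0.2704 × 20.63 × 0.6611 = 3.688 mg/L.
Minimum DO = 8.22 − 3.688 = 4.532 mg/L.

t_c ≈ 1.56 d; minimum DO ≈ 4.53 mg/L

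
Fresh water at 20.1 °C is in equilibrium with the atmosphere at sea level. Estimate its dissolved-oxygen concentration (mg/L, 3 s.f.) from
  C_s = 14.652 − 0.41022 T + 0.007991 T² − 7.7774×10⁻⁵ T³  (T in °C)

C_s ≈ 9.00 mg/L

C_s = 14.652 − 0.41022×20.1 + 0.007991×20.1² − 7.7774×10⁻⁵×20.1³ = 9.003 mg/L.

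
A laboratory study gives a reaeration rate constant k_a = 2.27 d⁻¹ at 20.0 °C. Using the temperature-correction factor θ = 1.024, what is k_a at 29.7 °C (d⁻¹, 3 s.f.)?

k_a ≈ 2.86 d⁻¹

k_a(T₂) = k_a(T₁) · θ^(T₂−T₁) = 2.27 × 1.024^(29.7−20.0)
= 2.27 × 1.024^9.70 = 2.27 × 1.259 = 2.857 d⁻¹.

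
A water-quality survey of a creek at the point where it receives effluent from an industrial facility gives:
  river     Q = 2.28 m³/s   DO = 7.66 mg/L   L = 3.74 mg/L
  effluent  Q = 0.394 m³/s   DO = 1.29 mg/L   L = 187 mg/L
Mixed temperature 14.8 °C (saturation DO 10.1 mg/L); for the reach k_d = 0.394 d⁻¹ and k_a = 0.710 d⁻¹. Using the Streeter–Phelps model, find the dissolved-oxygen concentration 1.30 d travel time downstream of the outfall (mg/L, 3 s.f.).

Mixed DO = (2.28×7.66 + 0.394×1.29)/(2.28+0.394) = 17.97/2.674 = 6.721 mg/L.
Mixed L₀ = (2.28×3.74 + 0.394×187)/(2.674) = 82.21/2.674 = 30.74 mg/L.
Initial deficit D₀ = C_s − DO₀ = 10.1 − 6.721 = 3.379 mg/L.
D(1.30) = [0.394×30.74/(0.710−0.394)](e^(−0.394×1.30) − e^(−0.710×1.30)) + 3.379 e^(−0.710×1.30)
= 38.33 × (0.5992 − 0.3973) + 3.379 × 0.3973 = 9.079 mg/L.
DO = 10.1 − 9.079 = 1.021 mg/L.

DO ≈ 1.02 mg/L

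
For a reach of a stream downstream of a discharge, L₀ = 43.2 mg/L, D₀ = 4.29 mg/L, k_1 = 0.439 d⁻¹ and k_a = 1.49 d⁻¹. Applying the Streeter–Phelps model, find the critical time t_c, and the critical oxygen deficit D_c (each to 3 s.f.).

t_c ≈ 0.904 d; D_c ≈ 8.56 mg/L

At the critical point dD/dt = 0, so k_1 L₀ e^(−k_1 t) = k_a D. Substituting D(t) from the Streeter–Phelps equation and solving for t gives
t_c = ln[(k_a/k_1)(1 − D₀(k_a−k_1)/(k_1 L₀))] / (k_a−k_1).
Here k_a−k_1 = 1.051 d⁻¹ and 1 − D₀(k_a−k_1)/(k_1 L₀) = 1 − 4.29×1.051/(0.439×43.2) = 0.7623, so
t_c = ln(3.394 × 0.7623) / 1.051 = 0.9506 / 1.051 = 0.9044 d.
L(t_c) = L₀ e^(−k_1 t_c) = 43.2 × 0.6723 = 29.04 mg/L, and at the critical point k_a D_c = k_1 L, so D_c = (0.439/1.49) × 29.04 = 8.557 mg/L.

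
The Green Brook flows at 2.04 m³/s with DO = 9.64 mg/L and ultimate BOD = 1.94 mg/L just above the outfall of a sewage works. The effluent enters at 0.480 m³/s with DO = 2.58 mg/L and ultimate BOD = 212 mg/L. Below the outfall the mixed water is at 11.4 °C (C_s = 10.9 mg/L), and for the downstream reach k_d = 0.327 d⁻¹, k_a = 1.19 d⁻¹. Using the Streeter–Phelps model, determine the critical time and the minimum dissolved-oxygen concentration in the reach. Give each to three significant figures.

t_c ≈ 1.29 d; minimum DO ≈ 3.34 mg/L

Mixed DO = (2.04×9.64 + 0.480×2.58)/(2.04+0.480) = 20.90/2.520 = 8.295 mg/L.
Mixed L₀ = (2.04×1.94 + 0.480×212)/(2.520) = 105.7/2.520 = 41.95 mg/L.
Initial deficit D₀ = C_s − DO₀ = 10.9 − 8.295 = 2.605 mg/L.
t_c = (1/0.8630) ln[(1.19/0.327)(1 − 2.605×0.8630/(0.327×41.95))] = 1.159 × ln(3.043) = 1.289 d.
D_c = (0.327/1.19) × 41.95 × e^(−0.327×1.289) = 0.2748 × 41.95 × 0.6560 = 7.562 mg/L.
Minimum DO = 10.9 − 7.562 = 3.338 mg/L.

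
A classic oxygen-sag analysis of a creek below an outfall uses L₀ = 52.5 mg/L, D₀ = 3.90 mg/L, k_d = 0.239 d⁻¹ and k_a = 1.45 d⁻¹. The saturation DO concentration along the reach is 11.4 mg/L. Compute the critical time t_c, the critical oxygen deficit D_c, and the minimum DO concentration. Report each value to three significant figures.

With k_a/k_d = 6.067 and 1 − D₀(k_a−k_d)/(k_d L₀) = 0.6236,
t_c = ln(6.067 × 0.6236) / (1.45 − 0.239) = ln(3.783) / 1.211 = 1.331/1.211 = 1.099 d.
L(t_c) = L₀ e^(−k_d t_c) = 52.5 × 0.7690 = 40.37 mg/L, and at the critical point k_a D_c = k_d L, so D_c = (0.239/1.45) × 40.37 = 6.655 mg/L.
Minimum DO = C_s − D_c = 11.4 − 6.655 = 4.745 mg/L.

t_c ≈ 1.10 d; D_c ≈ 6.65 mg/L; min DO ≈ 4.75 mg/L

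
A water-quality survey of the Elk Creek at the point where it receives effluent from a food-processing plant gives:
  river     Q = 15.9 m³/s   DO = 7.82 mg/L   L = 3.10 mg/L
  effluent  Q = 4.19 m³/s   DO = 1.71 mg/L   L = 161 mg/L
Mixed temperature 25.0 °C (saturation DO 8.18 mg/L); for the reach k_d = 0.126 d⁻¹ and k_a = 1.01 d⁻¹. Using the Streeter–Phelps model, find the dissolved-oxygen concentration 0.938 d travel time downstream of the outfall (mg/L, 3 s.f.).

DO ≈ 4.97 mg/L

Mixed DO = (15.9×7.82 + 4.19×1.71)/(15.9+4.19) = 131.5/20.09 = 6.546 mg/L.
Mixed L₀ = (15.9×3.10 + 4.19×161)/(20.09) = 723.9/20.09 = 36.03 mg/L.
Initial deficit D₀ = C_s − DO₀ = 8.18 − 6.546 = 1.634 mg/L.
D(0.938) = [0.126×36.03/(1.01−0.126)](e^(−0.126×0.938) − e^(−1.01×0.938)) + 1.634 e^(−1.01×0.938)
= 5.136 × (0.8885 − 0.3878) + 1.634 × 0.3878 = 3.206 mg/L.
DO = 8.18 − 3.206 = 4.974 mg/L.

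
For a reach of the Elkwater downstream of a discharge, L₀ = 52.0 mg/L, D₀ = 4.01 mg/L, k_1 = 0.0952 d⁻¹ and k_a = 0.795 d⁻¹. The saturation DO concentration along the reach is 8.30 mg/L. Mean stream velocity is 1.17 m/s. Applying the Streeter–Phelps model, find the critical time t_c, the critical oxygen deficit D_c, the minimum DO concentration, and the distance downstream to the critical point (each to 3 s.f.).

t_c ≈ 1.84 d; D_c ≈ 5.23 mg/L; min DO ≈ 3.07 mg/L; x_c ≈ 186 km

With k_a/k_1 = 8.351 and 1 − D₀(k_a−k_1)/(k_1 L₀) = 0.4331,
t_c = ln(8.351 × 0.4331) / (0.795 − 0.0952) = ln(3.617) / 0.6998 = 1.286/0.6998 = 1.837 d.
L(t_c) = L₀ e^(−k_1 t_c) = 52.0 × 0.8395 = 43.66 mg/L, and at the critical point k_a D_c = k_1 L, so D_c = (0.0952/0.795) × 43.66 = 5.228 mg/L.
Minimum DO = C_s − D_c = 8.30 − 5.228 = 3.072 mg/L.
x_c = v t_c = 1.17 m/s × 1.837 d × 86400 s/d = 185700 m ≈ 186 km.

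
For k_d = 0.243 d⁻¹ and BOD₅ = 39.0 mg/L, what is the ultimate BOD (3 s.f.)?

L₀ ≈ 55.5 mg/L

BOD₅ = L₀(1 − e^(−5k_d)) ⇒ L₀ = BOD₅ / (1 − e^(−5×0.243))
= 39.0 / (1 − 0.2967) = 39.0 / 0.7033 = 55.45 mg/L.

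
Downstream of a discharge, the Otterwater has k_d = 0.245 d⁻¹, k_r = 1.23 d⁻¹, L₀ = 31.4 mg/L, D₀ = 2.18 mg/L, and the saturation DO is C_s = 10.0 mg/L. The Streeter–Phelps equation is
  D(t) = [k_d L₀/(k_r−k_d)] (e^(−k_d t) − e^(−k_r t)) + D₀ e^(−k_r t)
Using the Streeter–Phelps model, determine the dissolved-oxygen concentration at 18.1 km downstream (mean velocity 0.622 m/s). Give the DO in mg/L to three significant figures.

Travel time t = x/v = 18.1 km / (0.622 m/s) = 18100 m / 0.622 m/s = 29100 s = 0.3368 d.
k_d L₀/(k_r−k_d) = 0.245×31.4/(1.23−0.245) = 7.693/0.9850 = 7.810 mg/L.
e^(−k_d t) = e^(−0.245×0.3368) = 0.9208; e^(−k_r t) = e^(−1.23×0.3368) = 0.6608.
D = 7.810 × (0.9208 − 0.6608) + 2.18 × 0.6608 = 2.030 + 1.441 = 3.471 mg/L.
DO = C_s − D = 10.0 − 3.471 = 6.529 mg/L.

DO ≈ 6.53 mg/L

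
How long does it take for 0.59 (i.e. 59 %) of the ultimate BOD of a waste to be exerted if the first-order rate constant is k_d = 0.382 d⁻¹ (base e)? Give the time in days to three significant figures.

y/L₀ = 1 − e^(−k_d t) = 0.59 ⇒ e^(−k_d t) = 0.410
t = −ln(0.410) / 0.382 = 0.8916 / 0.382 = 2.334 d.

t ≈ 2.33 d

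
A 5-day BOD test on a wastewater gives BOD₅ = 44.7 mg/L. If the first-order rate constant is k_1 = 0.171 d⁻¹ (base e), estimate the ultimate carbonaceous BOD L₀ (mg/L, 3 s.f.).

L₀ ≈ 77.8 mg/L

BOD₅ = L₀(1 − e^(−5k_1)) ⇒ L₀ = BOD₅ / (1 − e^(−5×0.171))
= 44.7 / (1 − 0.4253) = 44.7 / 0.5747 = 77.78 mg/L.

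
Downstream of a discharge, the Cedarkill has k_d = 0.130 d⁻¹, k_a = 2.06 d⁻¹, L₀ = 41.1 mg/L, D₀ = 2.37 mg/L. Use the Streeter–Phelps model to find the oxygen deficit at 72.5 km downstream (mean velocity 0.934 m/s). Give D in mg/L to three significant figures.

Travel time t = x/v = 72.5 km / (0.934 m/s) = 72500 m / 0.934 m/s = 77620 s = 0.8984 d.
k_d L₀/(k_a−k_d) = 0.130×41.1/(2.06−0.130) = 5.343/1.930 = 2.768 mg/L.
e^(−k_d t) = e^(−0.130×0.8984) = 0.8898; e^(−k_a t) = e^(−2.06×0.8984) = 0.1571.
D = 2.768 × (0.8898 − 0.1571) + 2.37 × 0.1571 = 2.028 + 0.3724 = 2.401 mg/L.

D ≈ 2.40 mg/L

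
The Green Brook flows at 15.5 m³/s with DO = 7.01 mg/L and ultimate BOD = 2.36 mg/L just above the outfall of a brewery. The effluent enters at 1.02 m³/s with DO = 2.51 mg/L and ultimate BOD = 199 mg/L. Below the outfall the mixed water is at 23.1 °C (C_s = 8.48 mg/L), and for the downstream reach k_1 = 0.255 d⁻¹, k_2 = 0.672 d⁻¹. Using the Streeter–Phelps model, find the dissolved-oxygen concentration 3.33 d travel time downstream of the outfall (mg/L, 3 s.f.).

Mixed DO = (15.5×7.01 + 1.02×2.51)/(15.5+1.02) = 111.2/16.52 = 6.732 mg/L.
Mixed L₀ = (15.5×2.36 + 1.02×199)/(16.52) = 239.6/16.52 = 14.50 mg/L.
Initial deficit D₀ = C_s − DO₀ = 8.48 − 6.732 = 1.748 mg/L.
D(3.33) = [0.255×14.50/(0.672−0.255)](e^(−0.255×3.33) − e^(−0.672×3.33)) + 1.748 e^(−0.672×3.33)
= 8.868 × (0.4278 − 0.1067) + 1.748 × 0.1067 = 3.034 mg/L.
DO = 8.48 − 3.034 = 5.446 mg/L.

DO ≈ 5.45 mg/L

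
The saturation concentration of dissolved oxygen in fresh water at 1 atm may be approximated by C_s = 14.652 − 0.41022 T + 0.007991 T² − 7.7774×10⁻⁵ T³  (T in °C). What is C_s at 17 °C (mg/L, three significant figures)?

C_s = 14.652 − 0.41022×17 + 0.007991×17² − 7.7774×10⁻⁵×17³ = 9.606 mg/L.

C_s ≈ 9.61 mg/L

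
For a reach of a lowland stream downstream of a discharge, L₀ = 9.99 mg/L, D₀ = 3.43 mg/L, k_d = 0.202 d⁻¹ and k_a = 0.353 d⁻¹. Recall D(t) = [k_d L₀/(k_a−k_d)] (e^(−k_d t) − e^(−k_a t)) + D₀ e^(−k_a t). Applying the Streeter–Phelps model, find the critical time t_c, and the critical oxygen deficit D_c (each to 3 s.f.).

t_c ≈ 1.73 d; D_c ≈ 4.03 mg/L

With k_a/k_d = 1.748 and 1 − D₀(k_a−k_d)/(k_d L₀) = 0.7433,
t_c = ln(1.748 × 0.7433) / (0.353 − 0.202) = ln(1.299) / 0.1510 = 0.2616/0.1510 = 1.732 d.
L(t_c) = L₀ e^(−k_d t_c) = 9.99 × 0.7047 = 7.040 mg/L, and at the critical point k_a D_c = k_d L, so D_c = (0.202/0.353) × 7.040 = 4.029 mg/L.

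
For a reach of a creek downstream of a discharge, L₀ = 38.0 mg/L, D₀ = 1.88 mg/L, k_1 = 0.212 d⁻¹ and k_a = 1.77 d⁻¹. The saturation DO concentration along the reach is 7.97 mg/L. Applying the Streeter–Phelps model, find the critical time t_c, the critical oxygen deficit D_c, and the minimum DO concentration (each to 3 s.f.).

t_c ≈ 1.07 d; D_c ≈ 3.63 mg/L; min DO ≈ 4.34 mg/L

With k_a/k_1 = 8.349 and 1 − D₀(k_a−k_1)/(k_1 L₀) = 0.6364,
t_c = ln(8.349 × 0.6364) / (1.77 − 0.212) = ln(5.313) / 1.558 = 1.670/1.558 = 1.072 d.
L(t_c) = L₀ e^(−k_1 t_c) = 38.0 × 0.7967 = 30.27 mg/L, and at the critical point k_a D_c = k_1 L, so D_c = (0.212/1.77) × 30.27 = 3.626 mg/L.
Minimum DO = C_s − D_c = 7.97 − 3.626 = 4.344 mg/L.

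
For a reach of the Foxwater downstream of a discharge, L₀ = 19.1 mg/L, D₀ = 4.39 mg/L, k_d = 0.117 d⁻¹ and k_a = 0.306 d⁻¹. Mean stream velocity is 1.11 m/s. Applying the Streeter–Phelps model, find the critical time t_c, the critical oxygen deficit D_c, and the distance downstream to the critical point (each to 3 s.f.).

t_c ≈ 2.63 d; D_c ≈ 5.37 mg/L; x_c ≈ 252 km

At the critical point dD/dt = 0, so k_d L₀ e^(−k_d t) = k_a D. Substituting D(t) from the Streeter–Phelps equation and solving for t gives
t_c = ln[(k_a/k_d)(1 − D₀(k_a−k_d)/(k_d L₀))] / (k_a−k_d).
Here k_a−k_d = 0.1890 d⁻¹ and 1 − D₀(k_a−k_d)/(k_d L₀) = 1 − 4.39×0.1890/(0.117×19.1) = 0.6287, so
t_c = ln(2.615 × 0.6287) / 0.1890 = 0.4973 / 0.1890 = 2.631 d.
L(t_c) = L₀ e^(−k_d t_c) = 19.1 × 0.7350 = 14.04 mg/L, and at the critical point k_a D_c = k_d L, so D_c = (0.117/0.306) × 14.04 = 5.368 mg/L.
x_c = v t_c = 1.11 m/s × 2.631 d × 86400 s/d = 252400 m ≈ 252 km.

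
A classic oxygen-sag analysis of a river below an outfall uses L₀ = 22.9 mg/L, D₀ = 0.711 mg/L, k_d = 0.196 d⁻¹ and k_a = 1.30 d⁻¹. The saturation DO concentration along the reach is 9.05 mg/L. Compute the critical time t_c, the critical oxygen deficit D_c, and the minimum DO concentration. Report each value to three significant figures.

At the critical point dD/dt = 0, so k_d L₀ e^(−k_d t) = k_a D. Substituting D(t) from the Streeter–Phelps equation and solving for t gives
t_c = ln[(k_a/k_d)(1 − D₀(k_a−k_d)/(k_d L₀))] / (k_a−k_d).
Here k_a−k_d = 1.104 d⁻¹ and 1 − D₀(k_a−k_d)/(k_d L₀) = 1 − 0.711×1.104/(0.196×22.9) = 0.8251, so
t_c = ln(6.633 × 0.8251) / 1.104 = 1.700 / 1.104 = 1.540 d.
D_c = (k_d/k_a) L₀ e^(−k_d t_c) = (0.196/1.30) × 22.9 × e^(−0.196×1.540) = 0.1508 × 22.9 × 0.7395 = 2.553 mg/L.
Minimum DO = C_s − D_c = 9.05 − 2.553 = 6.497 mg/L.

t_c ≈ 1.54 d; D_c ≈ 2.55 mg/L; min DO ≈ 6.50 mg/L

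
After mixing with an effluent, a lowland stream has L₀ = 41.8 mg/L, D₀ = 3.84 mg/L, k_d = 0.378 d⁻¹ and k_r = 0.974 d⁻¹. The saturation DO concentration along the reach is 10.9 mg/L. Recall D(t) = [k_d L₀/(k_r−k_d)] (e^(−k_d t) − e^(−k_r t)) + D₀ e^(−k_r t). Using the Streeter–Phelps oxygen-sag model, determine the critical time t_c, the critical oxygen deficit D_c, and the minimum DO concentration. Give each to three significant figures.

With k_r/k_d = 2.577 and 1 − D₀(k_r−k_d)/(k_d L₀) = 0.8552,
t_c = ln(2.577 × 0.8552) / (0.974 − 0.378) = ln(2.203) / 0.5960 = 0.7900/0.5960 = 1.326 d.
D_c = (k_d/k_r) L₀ e^(−k_d t_c) = (0.378/0.974) × 41.8 × e^(−0.378×1.326) = 0.3881 × 41.8 × 0.6059 = 9.829 mg/L.
Minimum DO = C_s − D_c = 10.9 − 9.829 = 1.071 mg/L.

t_c ≈ 1.33 d; D_c ≈ 9.83 mg/L; min DO ≈ 1.07 mg/L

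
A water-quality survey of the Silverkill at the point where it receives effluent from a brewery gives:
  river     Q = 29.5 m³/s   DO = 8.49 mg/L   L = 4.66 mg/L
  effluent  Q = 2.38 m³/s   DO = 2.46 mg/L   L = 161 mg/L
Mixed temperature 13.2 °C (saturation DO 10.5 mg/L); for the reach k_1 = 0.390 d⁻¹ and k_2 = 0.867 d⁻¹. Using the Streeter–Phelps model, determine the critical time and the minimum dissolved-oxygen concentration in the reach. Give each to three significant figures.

t_c ≈ 1.25 d; minimum DO ≈ 5.98 mg/L

Mixed DO = (29.5×8.49 + 2.38×2.46)/(29.5+2.38) = 256.3/31.88 = 8.040 mg/L.
Mixed L₀ = (29.5×4.66 + 2.38×161)/(31.88) = 520.6/31.88 = 16.33 mg/L.
Initial deficit D₀ = C_s − DO₀ = 10.5 − 8.040 = 2.460 mg/L.
t_c = (1/0.4770) ln[(0.867/0.390)(1 − 2.460×0.4770/(0.390×16.33))] = 2.096 × ln(1.813) = 1.248 d.
D_c = (0.390/0.867) × 16.33 × e^(−0.390×1.248) = 0.4498 × 16.33 × 0.6147 = 4.516 mg/L.
Minimum DO = 10.5 − 4.516 = 5.984 mg/L.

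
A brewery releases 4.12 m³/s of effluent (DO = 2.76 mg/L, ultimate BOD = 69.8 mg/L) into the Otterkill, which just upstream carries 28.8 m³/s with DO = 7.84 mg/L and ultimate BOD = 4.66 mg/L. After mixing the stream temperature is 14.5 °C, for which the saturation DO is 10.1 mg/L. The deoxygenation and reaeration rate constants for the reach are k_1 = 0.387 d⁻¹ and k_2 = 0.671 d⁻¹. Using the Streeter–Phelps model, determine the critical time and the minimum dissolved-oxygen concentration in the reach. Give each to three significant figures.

Mixed DO = (28.8×7.84 + 4.12×2.76)/(28.8+4.12) = 237.2/32.92 = 7.204 mg/L.
Mixed L₀ = (28.8×4.66 + 4.12×69.8)/(32.92) = 421.8/32.92 = 12.81 mg/L.
Initial deficit D₀ = C_s − DO₀ = 10.1 − 7.204 = 2.896 mg/L.
t_c = (1/0.2840) ln[(0.671/0.387)(1 − 2.896×0.2840/(0.387×12.81))] = 3.521 × ln(1.446) = 1.299 d.
D_c = (0.387/0.671) × 12.81 × e^(−0.387×1.299) = 0.5768 × 12.81 × 0.6048 = 4.469 mg/L.
Minimum DO = 10.1 − 4.469 = 5.631 mg/L.

t_c ≈ 1.30 d; minimum DO ≈ 5.63 mg/L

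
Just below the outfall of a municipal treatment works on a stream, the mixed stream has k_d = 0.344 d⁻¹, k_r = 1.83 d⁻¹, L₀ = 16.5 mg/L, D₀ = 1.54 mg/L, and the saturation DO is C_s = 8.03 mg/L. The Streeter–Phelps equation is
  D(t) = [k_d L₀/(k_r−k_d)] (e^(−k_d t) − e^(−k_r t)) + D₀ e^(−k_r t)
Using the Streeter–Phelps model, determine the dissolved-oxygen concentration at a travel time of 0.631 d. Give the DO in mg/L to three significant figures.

k_d L₀/(k_r−k_d) = 0.344×16.5/(1.83−0.344) = 5.676/1.486 = 3.820 mg/L.
e^(−k_d t) = e^(−0.344×0.6310) = 0.8049; e^(−k_r t) = e^(−1.83×0.6310) = 0.3151.
D = 3.820 × (0.8049 − 0.3151) + 1.54 × 0.3151 = 1.871 + 0.4853 = 2.356 mg/L.
DO = C_s − D = 8.03 − 2.356 = 5.674 mg/L.

DO ≈ 5.67 mg/L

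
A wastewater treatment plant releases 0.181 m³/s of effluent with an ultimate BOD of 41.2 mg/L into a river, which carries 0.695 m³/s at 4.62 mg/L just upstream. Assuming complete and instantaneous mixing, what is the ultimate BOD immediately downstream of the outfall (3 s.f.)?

Flow-weighted mixing: C = (Q_r C_r + Q_w C_w)/(Q_r + Q_w)
= (0.695×4.62 + 0.181×41.2)/(0.695 + 0.181) = 10.67/0.8760 = 12.18 mg/L.

12.2 mg/L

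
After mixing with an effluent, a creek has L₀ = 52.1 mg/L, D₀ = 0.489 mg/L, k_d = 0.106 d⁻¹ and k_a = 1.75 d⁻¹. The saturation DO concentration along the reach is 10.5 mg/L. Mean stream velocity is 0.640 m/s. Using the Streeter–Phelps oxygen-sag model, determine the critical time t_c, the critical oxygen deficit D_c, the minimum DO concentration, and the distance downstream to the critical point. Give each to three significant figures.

t_c ≈ 1.61 d; D_c ≈ 2.66 mg/L; min DO ≈ 7.84 mg/L; x_c ≈ 89.0 km

With k_a/k_d = 16.51 and 1 − D₀(k_a−k_d)/(k_d L₀) = 0.8544,
t_c = ln(16.51 × 0.8544) / (1.75 − 0.106) = ln(14.11) / 1.644 = 2.647/1.644 = 1.610 d.
L(t_c) = L₀ e^(−k_d t_c) = 52.1 × 0.8431 = 43.93 mg/L, and at the critical point k_a D_c = k_d L, so D_c = (0.106/1.75) × 43.93 = 2.661 mg/L.
Minimum DO = C_s − D_c = 10.5 − 2.661 = 7.839 mg/L.
x_c = v t_c = 0.640 m/s × 1.610 d × 86400 s/d = 89020 m ≈ 89.0 km.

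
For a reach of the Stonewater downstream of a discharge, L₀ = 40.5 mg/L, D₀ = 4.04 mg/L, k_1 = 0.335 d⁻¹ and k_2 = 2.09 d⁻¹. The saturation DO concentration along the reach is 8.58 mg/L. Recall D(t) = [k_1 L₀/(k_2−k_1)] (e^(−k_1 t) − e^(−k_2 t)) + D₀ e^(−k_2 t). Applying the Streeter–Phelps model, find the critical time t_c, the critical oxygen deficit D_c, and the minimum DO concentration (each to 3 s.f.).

t_c ≈ 0.622 d; D_c ≈ 5.27 mg/L; min DO ≈ 3.31 mg/L

t_c = [1/(k_2−k_1)] ln[(k_2/k_1)(1 − D₀(k_2−k_1)/(k_1 L₀))]
= [1/(2.09−0.335)] ln[(2.09/0.335)(1 − 4.04×1.755/(0.335×40.5))]
= (1/1.755) ln[6.239 × 0.4774] = 0.5698 × ln(2.978) = 0.5698 × 1.091 = 0.6219 d.
D_c = (k_1/k_2) L₀ e^(−k_1 t_c) = (0.335/2.09) × 40.5 × e^(−0.335×0.6219) = 0.1603 × 40.5 × 0.8119 = 5.271 mg/L.
Minimum DO = C_s − D_c = 8.58 − 5.271 = 3.309 mg/L.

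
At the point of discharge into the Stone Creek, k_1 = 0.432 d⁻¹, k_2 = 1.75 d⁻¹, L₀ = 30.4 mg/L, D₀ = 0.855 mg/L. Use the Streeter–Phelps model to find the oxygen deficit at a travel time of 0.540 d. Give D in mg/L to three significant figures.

D ≈ 4.35 mg/L

k_1 L₀/(k_2−k_1) = 0.432×30.4/(1.75−0.432) = 13.13/1.318 = 9.964 mg/L.
e^(−k_1 t) = e^(−0.432×0.5400) = 0.7919; e^(−k_2 t) = e^(−1.75×0.5400) = 0.3887.
D = 9.964 × (0.7919 − 0.3887) + 0.855 × 0.3887 = 4.018 + 0.3323 = 4.350 mg/L.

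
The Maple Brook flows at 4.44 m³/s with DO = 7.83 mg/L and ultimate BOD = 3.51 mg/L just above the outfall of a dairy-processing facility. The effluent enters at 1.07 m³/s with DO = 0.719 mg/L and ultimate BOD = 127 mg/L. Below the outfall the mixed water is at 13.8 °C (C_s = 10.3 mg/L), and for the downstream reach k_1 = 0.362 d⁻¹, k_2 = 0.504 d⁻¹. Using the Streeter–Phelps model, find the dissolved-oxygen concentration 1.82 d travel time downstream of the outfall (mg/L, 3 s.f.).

Mixed DO = (4.44×7.83 + 1.07×0.719)/(4.44+1.07) = 35.53/5.510 = 6.449 mg/L.
Mixed L₀ = (4.44×3.51 + 1.07×127)/(5.510) = 151.5/5.510 = 27.49 mg/L.
Initial deficit D₀ = C_s − DO₀ = 10.3 − 6.449 = 3.851 mg/L.
D(1.82) = [0.362×27.49/(0.504−0.362)](e^(−0.362×1.82) − e^(−0.504×1.82)) + 3.851 e^(−0.504×1.82)
= 70.08 × (0.5175 − 0.3996) + 3.851 × 0.3996 = 9.798 mg/L.
DO = 10.3 − 9.798 = 0.5022 mg/L.

DO ≈ 0.502 mg/L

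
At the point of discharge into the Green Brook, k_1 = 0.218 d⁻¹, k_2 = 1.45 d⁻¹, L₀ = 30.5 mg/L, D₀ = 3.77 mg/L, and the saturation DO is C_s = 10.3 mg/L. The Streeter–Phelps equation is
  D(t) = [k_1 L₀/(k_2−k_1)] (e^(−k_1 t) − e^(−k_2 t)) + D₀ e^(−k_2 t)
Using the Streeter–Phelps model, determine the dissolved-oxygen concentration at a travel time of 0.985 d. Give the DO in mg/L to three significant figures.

k_1 L₀/(k_2−k_1) = 0.218×30.5/(1.45−0.218) = 6.649/1.232 = 5.397 mg/L.
e^(−k_1 t) = e^(−0.218×0.9850) = 0.8068; e^(−k_2 t) = e^(−1.45×0.9850) = 0.2397.
D = 5.397 × (0.8068 − 0.2397) + 3.77 × 0.2397 = 3.060 + 0.9038 = 3.964 mg/L.
DO = C_s − D = 10.3 − 3.964 = 6.336 mg/L.

DO ≈ 6.34 mg/L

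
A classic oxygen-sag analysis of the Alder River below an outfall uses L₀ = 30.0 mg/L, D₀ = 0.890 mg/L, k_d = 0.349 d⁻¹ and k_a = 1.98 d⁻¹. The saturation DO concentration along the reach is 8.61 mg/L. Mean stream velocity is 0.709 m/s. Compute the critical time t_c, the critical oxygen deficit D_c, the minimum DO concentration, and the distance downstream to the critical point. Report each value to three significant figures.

t_c = [1/(k_a−k_d)] ln[(k_a/k_d)(1 − D₀(k_a−k_d)/(k_d L₀))]
= [1/(1.98−0.349)] ln[(1.98/0.349)(1 − 0.890×1.631/(0.349×30.0))]
= (1/1.631) ln[5.673 × 0.8614] = 0.6131 × ln(4.887) = 0.6131 × 1.587 = 0.9727 d.
L(t_c) = L₀ e^(−k_d t_c) = 30.0 × 0.7121 = 21.36 mg/L, and at the critical point k_a D_c = k_d L, so D_c = (0.349/1.98) × 21.36 = 3.766 mg/L.
Minimum DO = C_s − D_c = 8.61 − 3.766 = 4.844 mg/L.
x_c = v t_c = 0.709 m/s × 0.9727 d × 86400 s/d = 59590 m ≈ 59.6 km.

t_c ≈ 0.973 d; D_c ≈ 3.77 mg/L; min DO ≈ 4.84 mg/L; x_c ≈ 59.6 km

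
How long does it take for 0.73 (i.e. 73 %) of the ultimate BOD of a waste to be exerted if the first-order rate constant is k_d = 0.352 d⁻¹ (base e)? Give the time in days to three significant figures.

y/L₀ = 1 − e^(−k_d t) = 0.73 ⇒ e^(−k_d t) = 0.270
t = −ln(0.270) / 0.352 = 1.309 / 0.352 = 3.720 d.

t ≈ 3.72 d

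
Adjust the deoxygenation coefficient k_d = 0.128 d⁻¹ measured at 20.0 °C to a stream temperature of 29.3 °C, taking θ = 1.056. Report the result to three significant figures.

k_d ≈ 0.212 d⁻¹

k_d(T₂) = k_d(T₁) · θ^(T₂−T₁) = 0.128 × 1.056^(29.3−20.0)
= 0.128 × 1.056^9.30 = 0.128 × 1.660 = 0.2125 d⁻¹.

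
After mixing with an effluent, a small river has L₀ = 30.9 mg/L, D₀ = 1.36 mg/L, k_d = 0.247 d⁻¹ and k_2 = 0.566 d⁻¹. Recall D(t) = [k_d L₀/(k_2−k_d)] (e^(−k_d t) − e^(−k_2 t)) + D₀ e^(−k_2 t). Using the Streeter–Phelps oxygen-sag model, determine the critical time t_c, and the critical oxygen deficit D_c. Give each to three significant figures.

With k_2/k_d = 2.291 and 1 − D₀(k_2−k_d)/(k_d L₀) = 0.9432,
t_c = ln(2.291 × 0.9432) / (0.566 − 0.247) = ln(2.161) / 0.3190 = 0.7707/0.3190 = 2.416 d.
L(t_c) = L₀ e^(−k_d t_c) = 30.9 × 0.5506 = 17.01 mg/L, and at the critical point k_2 D_c = k_d L, so D_c = (0.247/0.566) × 17.01 = 7.425 mg/L.

t_c ≈ 2.42 d; D_c ≈ 7.42 mg/L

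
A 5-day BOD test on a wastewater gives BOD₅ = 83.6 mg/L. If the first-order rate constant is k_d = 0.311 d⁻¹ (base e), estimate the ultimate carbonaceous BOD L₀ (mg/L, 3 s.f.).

BOD₅ = L₀(1 − e^(−5k_d)) ⇒ L₀ = BOD₅ / (1 − e^(−5×0.311))
= 83.6 / (1 − 0.2112) = 83.6 / 0.7888 = 106.0 mg/L.

L₀ ≈ 106 mg/L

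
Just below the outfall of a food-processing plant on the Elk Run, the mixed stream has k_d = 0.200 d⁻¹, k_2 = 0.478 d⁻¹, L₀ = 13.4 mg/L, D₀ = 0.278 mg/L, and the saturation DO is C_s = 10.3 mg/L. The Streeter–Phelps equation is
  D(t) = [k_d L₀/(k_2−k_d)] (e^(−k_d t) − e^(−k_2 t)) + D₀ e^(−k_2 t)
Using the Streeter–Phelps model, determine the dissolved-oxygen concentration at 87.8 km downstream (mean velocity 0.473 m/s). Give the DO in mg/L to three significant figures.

DO ≈ 7.38 mg/L

Travel time t = x/v = 87.8 km / (0.473 m/s) = 87800 m / 0.473 m/s = 185600 s = 2.148 d.
k_d L₀/(k_2−k_d) = 0.200×13.4/(0.478−0.200) = 2.680/0.2780 = 9.640 mg/L.
e^(−k_d t) = e^(−0.200×2.148) = 0.6507; e^(−k_2 t) = e^(−0.478×2.148) = 0.3581.
D = 9.640 × (0.6507 − 0.3581) + 0.278 × 0.3581 = 2.821 + 0.09955 = 2.920 mg/L.
DO = C_s − D = 10.3 − 2.920 = 7.380 mg/L.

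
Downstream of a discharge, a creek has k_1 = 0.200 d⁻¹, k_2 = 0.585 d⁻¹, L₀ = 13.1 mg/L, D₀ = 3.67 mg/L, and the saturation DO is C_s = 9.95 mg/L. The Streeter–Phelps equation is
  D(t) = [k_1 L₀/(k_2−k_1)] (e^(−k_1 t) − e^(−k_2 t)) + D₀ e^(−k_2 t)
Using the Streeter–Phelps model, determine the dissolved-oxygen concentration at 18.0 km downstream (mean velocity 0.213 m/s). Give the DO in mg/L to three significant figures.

Travel time t = x/v = 18.0 km / (0.213 m/s) = 18000 m / 0.213 m/s = 84510 s = 0.9781 d.
k_1 L₀/(k_2−k_1) = 0.200×13.1/(0.585−0.200) = 2.620/0.3850 = 6.805 mg/L.
e^(−k_1 t) = e^(−0.200×0.9781) = 0.8223; e^(−k_2 t) = e^(−0.585×0.9781) = 0.5643.
D = 6.805 × (0.8223 − 0.5643) + 3.67 × 0.5643 = 1.756 + 2.071 = 3.827 mg/L.
DO = C_s − D = 9.95 − 3.827 = 6.123 mg/L.

DO ≈ 6.12 mg/L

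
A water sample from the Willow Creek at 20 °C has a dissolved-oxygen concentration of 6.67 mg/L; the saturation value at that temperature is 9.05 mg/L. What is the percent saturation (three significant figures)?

73.7 % saturation

% saturation = C/C_s × 100 = 6.67/9.05 × 100 = 73.7 %.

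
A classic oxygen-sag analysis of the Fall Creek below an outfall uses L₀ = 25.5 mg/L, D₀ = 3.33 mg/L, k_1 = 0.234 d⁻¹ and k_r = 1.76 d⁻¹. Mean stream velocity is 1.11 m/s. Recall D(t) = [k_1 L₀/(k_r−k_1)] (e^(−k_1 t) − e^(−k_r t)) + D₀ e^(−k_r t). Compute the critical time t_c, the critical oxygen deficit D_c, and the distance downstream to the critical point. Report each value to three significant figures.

t_c ≈ 0.0720 d; D_c ≈ 3.33 mg/L; x_c ≈ 6.90 km

At the critical point dD/dt = 0, so k_1 L₀ e^(−k_1 t) = k_r D. Substituting D(t) from the Streeter–Phelps equation and solving for t gives
t_c = ln[(k_r/k_1)(1 − D₀(k_r−k_1)/(k_1 L₀))] / (k_r−k_1).
Here k_r−k_1 = 1.526 d⁻¹ and 1 − D₀(k_r−k_1)/(k_1 L₀) = 1 − 3.33×1.526/(0.234×25.5) = 0.1484, so
t_c = ln(7.521 × 0.1484) / 1.526 = 0.1098 / 1.526 = 0.07196 d.
D_c = (k_1/k_r) L₀ e^(−k_1 t_c) = (0.234/1.76) × 25.5 × e^(−0.234×0.07196) = 0.1330 × 25.5 × 0.9833 = 3.334 mg/L.
x_c = v t_c = 1.11 m/s × 0.07196 d × 86400 s/d = 6901 m ≈ 6.90 km.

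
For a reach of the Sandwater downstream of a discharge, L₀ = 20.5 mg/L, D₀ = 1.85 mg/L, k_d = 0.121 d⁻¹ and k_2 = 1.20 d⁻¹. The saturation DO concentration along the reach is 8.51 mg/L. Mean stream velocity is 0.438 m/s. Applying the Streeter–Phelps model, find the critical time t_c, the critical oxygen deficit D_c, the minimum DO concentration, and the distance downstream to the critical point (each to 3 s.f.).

t_c = [1/(k_2−k_d)] ln[(k_2/k_d)(1 − D₀(k_2−k_d)/(k_d L₀))]
= [1/(1.20−0.121)] ln[(1.20/0.121)(1 − 1.85×1.079/(0.121×20.5))]
= (1/1.079) ln[9.917 × 0.1953] = 0.9268 × ln(1.936) = 0.9268 × 0.6609 = 0.6125 d.
D_c = (k_d/k_2) L₀ e^(−k_d t_c) = (0.121/1.20) × 20.5 × e^(−0.121×0.6125) = 0.1008 × 20.5 × 0.9286 = 1.919 mg/L.
Minimum DO = C_s − D_c = 8.51 − 1.919 = 6.591 mg/L.
x_c = v t_c = 0.438 m/s × 0.6125 d × 86400 s/d = 23180 m ≈ 23.2 km.

t_c ≈ 0.612 d; D_c ≈ 1.92 mg/L; min DO ≈ 6.59 mg/L; x_c ≈ 23.2 km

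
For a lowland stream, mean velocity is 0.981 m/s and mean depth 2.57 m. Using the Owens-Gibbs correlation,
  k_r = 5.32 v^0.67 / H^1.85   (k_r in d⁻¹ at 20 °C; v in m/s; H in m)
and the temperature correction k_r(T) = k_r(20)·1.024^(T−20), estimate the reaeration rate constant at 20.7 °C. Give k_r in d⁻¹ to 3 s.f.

k_r(20) = 5.32 × 0.981^0.67 / 2.57^1.85 = 5.32 × 0.9872 / 5.733 = 0.9161 d⁻¹.
k_r(20.7) = 0.9161 × 1.024^(20.7−20) = 0.9161 × 1.017 = 0.9315 d⁻¹.

k_r ≈ 0.931 d⁻¹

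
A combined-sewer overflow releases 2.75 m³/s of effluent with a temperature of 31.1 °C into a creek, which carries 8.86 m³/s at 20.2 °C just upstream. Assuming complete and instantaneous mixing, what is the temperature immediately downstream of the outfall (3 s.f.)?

Flow-weighted mixing: C = (Q_r C_r + Q_w C_w)/(Q_r + Q_w)
= (8.86×20.2 + 2.75×31.1)/(8.86 + 2.75) = 264.5/11.61 = 22.78 °C.

22.8 °C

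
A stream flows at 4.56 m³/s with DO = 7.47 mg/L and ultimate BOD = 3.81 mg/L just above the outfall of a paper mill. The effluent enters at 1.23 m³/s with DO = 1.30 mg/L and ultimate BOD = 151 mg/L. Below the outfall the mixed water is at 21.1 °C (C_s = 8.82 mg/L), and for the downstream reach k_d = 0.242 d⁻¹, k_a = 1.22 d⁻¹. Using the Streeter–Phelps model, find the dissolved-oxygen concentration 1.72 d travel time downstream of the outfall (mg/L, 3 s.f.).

DO ≈ 3.83 mg/L

Mixed DO = (4.56×7.47 + 1.23×1.30)/(4.56+1.23) = 35.66/5.790 = 6.159 mg/L.
Mixed L₀ = (4.56×3.81 + 1.23×151)/(5.790) = 203.1/5.790 = 35.08 mg/L.
Initial deficit D₀ = C_s − DO₀ = 8.82 − 6.159 = 2.661 mg/L.
D(1.72) = [0.242×35.08/(1.22−0.242)](e^(−0.242×1.72) − e^(−1.22×1.72)) + 2.661 e^(−1.22×1.72)
= 8.680 × (0.6595 − 0.1227) + 2.661 × 0.1227 = 4.986 mg/L.
DO = 8.82 − 4.986 = 3.834 mg/L.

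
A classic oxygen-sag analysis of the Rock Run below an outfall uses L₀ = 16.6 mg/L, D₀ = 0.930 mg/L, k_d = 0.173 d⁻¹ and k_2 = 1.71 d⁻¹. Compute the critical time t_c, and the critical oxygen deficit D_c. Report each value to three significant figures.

t_c = [1/(k_2−k_d)] ln[(k_2/k_d)(1 − D₀(k_2−k_d)/(k_d L₀))]
= [1/(1.71−0.173)] ln[(1.71/0.173)(1 − 0.930×1.537/(0.173×16.6))]
= (1/1.537) ln[9.884 × 0.5023] = 0.6506 × ln(4.965) = 0.6506 × 1.602 = 1.042 d.
D_c = (k_d/k_2) L₀ e^(−k_d t_c) = (0.173/1.71) × 16.6 × e^(−0.173×1.042) = 0.1012 × 16.6 × 0.8350 = 1.402 mg/L.

t_c ≈ 1.04 d; D_c ≈ 1.40 mg/L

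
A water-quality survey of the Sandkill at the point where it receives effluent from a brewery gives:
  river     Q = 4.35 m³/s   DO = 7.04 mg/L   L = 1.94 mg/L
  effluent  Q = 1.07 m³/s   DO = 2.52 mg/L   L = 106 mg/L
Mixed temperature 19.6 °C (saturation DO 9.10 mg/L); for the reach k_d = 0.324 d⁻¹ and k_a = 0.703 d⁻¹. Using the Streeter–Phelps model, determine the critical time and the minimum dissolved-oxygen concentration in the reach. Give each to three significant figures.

Mixed DO = (4.35×7.04 + 1.07×2.52)/(4.35+1.07) = 33.32/5.420 = 6.148 mg/L.
Mixed L₀ = (4.35×1.94 + 1.07×106)/(5.420) = 121.9/5.420 = 22.48 mg/L.
Initial deficit D₀ = C_s − DO₀ = 9.10 − 6.148 = 2.952 mg/L.
t_c = (1/0.3790) ln[(0.703/0.324)(1 − 2.952×0.3790/(0.324×22.48))] = 2.639 × ln(1.836) = 1.604 d.
D_c = (0.324/0.703) × 22.48 × e^(−0.324×1.604) = 0.4609 × 22.48 × 0.5947 = 6.163 mg/L.
Minimum DO = 9.10 − 6.163 = 2.937 mg/L.

t_c ≈ 1.60 d; minimum DO ≈ 2.94 mg/L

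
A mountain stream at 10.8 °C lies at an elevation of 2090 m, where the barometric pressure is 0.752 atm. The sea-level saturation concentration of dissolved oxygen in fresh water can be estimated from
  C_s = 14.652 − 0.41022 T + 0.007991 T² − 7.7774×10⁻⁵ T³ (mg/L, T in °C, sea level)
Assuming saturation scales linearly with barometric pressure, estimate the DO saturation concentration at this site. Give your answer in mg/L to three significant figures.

At sea level: C_s = 14.652 − 0.41022×10.8 + 0.007991×10.8² − 7.7774×10⁻⁵×10.8³ = 11.06 mg/L.
Pressure correction: C_s' = 11.06 × 0.752 = 8.314 mg/L.

C_s ≈ 8.31 mg/L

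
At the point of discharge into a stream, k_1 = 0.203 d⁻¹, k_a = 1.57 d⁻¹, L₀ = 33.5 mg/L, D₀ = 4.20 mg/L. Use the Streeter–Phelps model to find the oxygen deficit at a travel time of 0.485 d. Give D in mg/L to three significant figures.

D ≈ 4.15 mg/L

k_1 L₀/(k_a−k_1) = 0.203×33.5/(1.57−0.203) = 6.801/1.367 = 4.975 mg/L.
e^(−k_1 t) = e^(−0.203×0.4850) = 0.9062; e^(−k_a t) = e^(−1.57×0.4850) = 0.4670.
D = 4.975 × (0.9062 − 0.4670) + 4.20 × 0.4670 = 2.185 + 1.961 = 4.147 mg/L.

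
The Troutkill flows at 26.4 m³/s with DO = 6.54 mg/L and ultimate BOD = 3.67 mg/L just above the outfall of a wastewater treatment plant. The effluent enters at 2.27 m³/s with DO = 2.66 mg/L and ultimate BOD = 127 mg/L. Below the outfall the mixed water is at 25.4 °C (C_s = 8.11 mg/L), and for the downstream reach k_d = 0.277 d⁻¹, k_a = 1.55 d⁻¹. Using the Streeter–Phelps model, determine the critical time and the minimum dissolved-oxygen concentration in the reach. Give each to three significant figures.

t_c ≈ 0.545 d; minimum DO ≈ 6.05 mg/L

Mixed DO = (26.4×6.54 + 2.27×2.66)/(26.4+2.27) = 178.7/28.67 = 6.233 mg/L.
Mixed L₀ = (26.4×3.67 + 2.27×127)/(28.67) = 385.2/28.67 = 13.43 mg/L.
Initial deficit D₀ = C_s − DO₀ = 8.11 − 6.233 = 1.877 mg/L.
t_c = (1/1.273) ln[(1.55/0.277)(1 − 1.877×1.273/(0.277×13.43))] = 0.7855 × ln(2.002) = 0.5455 d.
D_c = (0.277/1.55) × 13.43 × e^(−0.277×0.5455) = 0.1787 × 13.43 × 0.8598 = 2.064 mg/L.
Minimum DO = 8.11 − 2.064 = 6.046 mg/L.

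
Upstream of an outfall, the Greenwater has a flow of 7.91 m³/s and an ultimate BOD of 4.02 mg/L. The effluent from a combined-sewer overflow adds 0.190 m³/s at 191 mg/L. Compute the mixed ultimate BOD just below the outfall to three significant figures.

Flow-weighted mixing: C = (Q_r C_r + Q_w C_w)/(Q_r + Q_w)
= (7.91×4.02 + 0.190×191)/(7.91 + 0.190) = 68.09/8.100 = 8.406 mg/L.

8.41 mg/L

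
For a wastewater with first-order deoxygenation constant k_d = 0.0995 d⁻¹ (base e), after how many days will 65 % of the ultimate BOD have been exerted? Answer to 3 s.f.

t ≈ 10.6 d

y/L₀ = 1 − e^(−k_d t) = 0.65 ⇒ e^(−k_d t) = 0.350
t = −ln(0.350) / 0.0995 = 1.050 / 0.0995 = 10.55 d.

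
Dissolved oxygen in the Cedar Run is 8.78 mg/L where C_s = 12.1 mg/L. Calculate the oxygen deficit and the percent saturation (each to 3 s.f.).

D ≈ 3.32 mg/L; 72.6 % saturation

D = C_s − C = 12.1 − 8.78 = 3.32 mg/L.
% saturation = 8.78/12.1 × 100 = 72.6 %.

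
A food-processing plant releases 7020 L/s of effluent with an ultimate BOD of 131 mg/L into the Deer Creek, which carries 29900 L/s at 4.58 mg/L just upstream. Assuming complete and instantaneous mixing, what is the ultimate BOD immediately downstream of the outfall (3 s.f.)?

Flow-weighted mixing: C = (Q_r C_r + Q_w C_w)/(Q_r + Q_w)
= (29900×4.58 + 7020×131)/(29900 + 7020) = 1.057×10^6/36920 = 28.62 mg/L.

28.6 mg/L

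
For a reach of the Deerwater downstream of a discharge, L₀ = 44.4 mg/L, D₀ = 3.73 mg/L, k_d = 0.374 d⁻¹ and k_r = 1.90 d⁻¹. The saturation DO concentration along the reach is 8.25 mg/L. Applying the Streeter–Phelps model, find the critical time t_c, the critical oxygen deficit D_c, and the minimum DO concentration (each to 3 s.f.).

t_c = [1/(k_r−k_d)] ln[(k_r/k_d)(1 − D₀(k_r−k_d)/(k_d L₀))]
= [1/(1.90−0.374)] ln[(1.90/0.374)(1 − 3.73×1.526/(0.374×44.4))]
= (1/1.526) ln[5.080 × 0.6572] = 0.6553 × ln(3.339) = 0.6553 × 1.206 = 0.7901 d.
D_c = (k_d/k_r) L₀ e^(−k_d t_c) = (0.374/1.90) × 44.4 × e^(−0.374×0.7901) = 0.1968 × 44.4 × 0.7442 = 6.504 mg/L.
Minimum DO = C_s − D_c = 8.25 − 6.504 = 1.746 mg/L.

t_c ≈ 0.790 d; D_c ≈ 6.50 mg/L; min DO ≈ 1.75 mg/L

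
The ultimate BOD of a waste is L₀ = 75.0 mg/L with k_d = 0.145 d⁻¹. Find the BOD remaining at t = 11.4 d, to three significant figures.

L_t = L₀ e^(−k_d t) = 75.0 × e^(−0.145×11.4) = 75.0 × 0.1915 = 14.36 mg/L.

L ≈ 14.4 mg/L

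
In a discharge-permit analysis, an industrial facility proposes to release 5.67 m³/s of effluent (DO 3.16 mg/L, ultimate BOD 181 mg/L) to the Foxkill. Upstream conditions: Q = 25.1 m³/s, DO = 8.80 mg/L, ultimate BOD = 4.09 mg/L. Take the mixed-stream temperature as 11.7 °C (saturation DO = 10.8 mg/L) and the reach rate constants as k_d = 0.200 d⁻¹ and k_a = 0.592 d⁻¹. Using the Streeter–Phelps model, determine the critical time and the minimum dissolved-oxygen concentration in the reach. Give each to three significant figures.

t_c ≈ 2.32 d; minimum DO ≈ 3.00 mg/L

Mixed DO = (25.1×8.80 + 5.67×3.16)/(25.1+5.67) = 238.8/30.77 = 7.761 mg/L.
Mixed L₀ = (25.1×4.09 + 5.67×181)/(30.77) = 1129/30.77 = 36.69 mg/L.
Initial deficit D₀ = C_s − DO₀ = 10.8 − 7.761 = 3.039 mg/L.
t_c = (1/0.3920) ln[(0.592/0.200)(1 − 3.039×0.3920/(0.200×36.69))] = 2.551 × ln(2.479) = 2.316 d.
D_c = (0.200/0.592) × 36.69 × e^(−0.200×2.316) = 0.3378 × 36.69 × 0.6292 = 7.799 mg/L.
Minimum DO = 10.8 − 7.799 = 3.001 mg/L.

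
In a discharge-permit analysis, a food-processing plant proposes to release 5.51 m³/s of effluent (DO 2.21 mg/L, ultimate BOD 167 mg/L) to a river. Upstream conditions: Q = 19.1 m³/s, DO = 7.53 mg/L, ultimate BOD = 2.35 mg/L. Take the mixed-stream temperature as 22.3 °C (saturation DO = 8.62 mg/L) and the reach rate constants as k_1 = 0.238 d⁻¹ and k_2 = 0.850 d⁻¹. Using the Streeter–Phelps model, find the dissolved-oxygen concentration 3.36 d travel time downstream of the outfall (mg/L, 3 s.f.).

Mixed DO = (19.1×7.53 + 5.51×2.21)/(19.1+5.51) = 156.0/24.61 = 6.339 mg/L.
Mixed L₀ = (19.1×2.35 + 5.51×167)/(24.61) = 965.1/24.61 = 39.21 mg/L.
Initial deficit D₀ = C_s − DO₀ = 8.62 − 6.339 = 2.281 mg/L.
D(3.36) = [0.238×39.21/(0.850−0.238)](e^(−0.238×3.36) − e^(−0.850×3.36)) + 2.281 e^(−0.850×3.36)
= 15.25 × (0.4495 − 0.05750) + 2.281 × 0.05750 = 6.109 mg/L.
DO = 8.62 − 6.109 = 2.511 mg/L.

DO ≈ 2.51 mg/L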